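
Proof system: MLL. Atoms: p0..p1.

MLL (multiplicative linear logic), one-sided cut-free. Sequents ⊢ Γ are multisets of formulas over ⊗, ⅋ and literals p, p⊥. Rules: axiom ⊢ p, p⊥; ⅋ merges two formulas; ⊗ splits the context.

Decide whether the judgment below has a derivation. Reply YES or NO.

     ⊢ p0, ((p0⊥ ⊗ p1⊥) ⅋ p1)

Derivation trace:
[⅋]  ⊢ p0, ((p0⊥ ⊗ p1⊥) ⅋ p1)
  [⊗]  ⊢ p0, p1, (p0⊥ ⊗ p1⊥)
    [Ax]  ⊢ p0, p0⊥
    [Ax]  ⊢ p1, p1⊥

Result: YES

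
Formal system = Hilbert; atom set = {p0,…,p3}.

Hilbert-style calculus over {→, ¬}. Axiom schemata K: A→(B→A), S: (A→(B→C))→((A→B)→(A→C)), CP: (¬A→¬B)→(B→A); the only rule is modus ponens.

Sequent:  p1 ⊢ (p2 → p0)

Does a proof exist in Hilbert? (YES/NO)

Enumerate valuations to refute Γ ⊢ Δ:
  v=0000: Γ:[p1=F] Δ:[(p2 → p0)=T] refutes=False
  v=0001: Γ:[p1=F] Δ:[(p2 → p0)=T] refutes=False
  v=0010: Γ:[p1=F] Δ:[(p2 → p0)=F] refutes=False
  v=0011: Γ:[p1=F] Δ:[(p2 → p0)=F] refutes=False
  v=0100: Γ:[p1=T] Δ:[(p2 → p0)=T] refutes=False
  v=0101: Γ:[p1=T] Δ:[(p2 → p0)=T] refutes=False
  v=0110: Γ:[p1=T] Δ:[(p2 → p0)=F] refutes=True  ← countermodel

Result: NO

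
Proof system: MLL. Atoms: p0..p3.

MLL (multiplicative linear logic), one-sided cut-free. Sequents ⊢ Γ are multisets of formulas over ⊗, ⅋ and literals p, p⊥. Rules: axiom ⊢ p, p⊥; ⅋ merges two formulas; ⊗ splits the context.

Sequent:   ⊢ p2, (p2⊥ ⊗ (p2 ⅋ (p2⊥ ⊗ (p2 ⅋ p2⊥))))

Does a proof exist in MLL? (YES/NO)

Derivation trace:
[⊗]  ⊢ p2, (p2⊥ ⊗ (p2 ⅋ (p2⊥ ⊗ (p2 ⅋ p2⊥))))
  [Ax]  ⊢ p2, p2⊥
  [⅋]  ⊢ (p2 ⅋ (p2⊥ ⊗ (p2 ⅋ p2⊥)))
    [⊗]  ⊢ p2, (p2⊥ ⊗ (p2 ⅋ p2⊥))
      [Ax]  ⊢ p2, p2⊥
      [⅋]  ⊢ (p2 ⅋ p2⊥)
        [Ax]  ⊢ p2, p2⊥

Result: YES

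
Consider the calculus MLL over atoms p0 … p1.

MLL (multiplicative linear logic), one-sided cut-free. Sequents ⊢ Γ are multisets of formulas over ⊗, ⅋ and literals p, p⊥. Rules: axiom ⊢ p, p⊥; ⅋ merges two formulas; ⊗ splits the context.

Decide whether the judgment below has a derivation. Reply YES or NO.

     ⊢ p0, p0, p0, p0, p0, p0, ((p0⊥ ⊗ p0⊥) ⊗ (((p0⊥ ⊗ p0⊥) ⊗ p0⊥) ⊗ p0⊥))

Derivation trace:
[⊗]  ⊢ p0, p0, p0, p0, p0, p0, ((p0⊥ ⊗ p0⊥) ⊗ (((p0⊥ ⊗ p0⊥) ⊗ p0⊥) ⊗ p0⊥))
  [⊗]  ⊢ p0, p0, (p0⊥ ⊗ p0⊥)
    [Ax]  ⊢ p0, p0⊥
    [Ax]  ⊢ p0, p0⊥
  [⊗]  ⊢ p0, p0, p0, p0, (((p0⊥ ⊗ p0⊥) ⊗ p0⊥) ⊗ p0⊥)
    [⊗]  ⊢ p0, p0, p0, ((p0⊥ ⊗ p0⊥) ⊗ p0⊥)
      [⊗]  ⊢ p0, p0, (p0⊥ ⊗ p0⊥)
        [Ax]  ⊢ p0, p0⊥
        [Ax]  ⊢ p0, p0⊥
      [Ax]  ⊢ p0, p0⊥
    [Ax]  ⊢ p0, p0⊥

Result: YES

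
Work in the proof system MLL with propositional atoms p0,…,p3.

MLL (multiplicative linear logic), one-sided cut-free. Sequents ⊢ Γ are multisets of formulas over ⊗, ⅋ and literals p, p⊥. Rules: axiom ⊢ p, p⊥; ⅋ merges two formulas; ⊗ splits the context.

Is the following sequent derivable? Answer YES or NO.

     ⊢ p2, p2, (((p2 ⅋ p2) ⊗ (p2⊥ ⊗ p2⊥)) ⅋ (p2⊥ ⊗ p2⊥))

Proof tree:
[⅋]  ⊢ p2, p2, (((p2 ⅋ p2) ⊗ (p2⊥ ⊗ p2⊥)) ⅋ (p2⊥ ⊗ p2⊥))
  [⊗]  ⊢ (p2⊥ ⊗ p2⊥), p2, p2, ((p2 ⅋ p2) ⊗ (p2⊥ ⊗ p2⊥))
    [⅋]  ⊢ (p2⊥ ⊗ p2⊥), (p2 ⅋ p2)
      [⊗]  ⊢ p2, p2, (p2⊥ ⊗ p2⊥)
        [Ax]  ⊢ p2, p2⊥
        [Ax]  ⊢ p2, p2⊥
    [⊗]  ⊢ p2, p2, (p2⊥ ⊗ p2⊥)
      [Ax]  ⊢ p2, p2⊥
      [Ax]  ⊢ p2, p2⊥

Result: YES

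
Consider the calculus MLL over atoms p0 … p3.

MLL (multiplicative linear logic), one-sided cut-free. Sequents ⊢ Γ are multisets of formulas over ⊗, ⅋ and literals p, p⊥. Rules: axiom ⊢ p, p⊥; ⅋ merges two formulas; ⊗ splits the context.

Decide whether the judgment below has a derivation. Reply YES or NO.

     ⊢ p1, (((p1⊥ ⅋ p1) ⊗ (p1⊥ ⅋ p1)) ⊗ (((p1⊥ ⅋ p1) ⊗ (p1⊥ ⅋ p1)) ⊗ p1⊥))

Derivation (root first):
[⊗]  ⊢ p1, (((p1⊥ ⅋ p1) ⊗ (p1⊥ ⅋ p1)) ⊗ (((p1⊥ ⅋ p1) ⊗ (p1⊥ ⅋ p1)) ⊗ p1⊥))
  [⊗]  ⊢ ((p1⊥ ⅋ p1) ⊗ (p1⊥ ⅋ p1))
    [⅋]  ⊢ (p1⊥ ⅋ p1)
      [Ax]  ⊢ p1, p1⊥
    [⅋]  ⊢ (p1⊥ ⅋ p1)
      [Ax]  ⊢ p1, p1⊥
  [⊗]  ⊢ p1, (((p1⊥ ⅋ p1) ⊗ (p1⊥ ⅋ p1)) ⊗ p1⊥)
    [⊗]  ⊢ ((p1⊥ ⅋ p1) ⊗ (p1⊥ ⅋ p1))
      [⅋]  ⊢ (p1⊥ ⅋ p1)
        [Ax]  ⊢ p1, p1⊥
      [⅋]  ⊢ (p1⊥ ⅋ p1)
        [Ax]  ⊢ p1, p1⊥
    [Ax]  ⊢ p1, p1⊥

Result: YES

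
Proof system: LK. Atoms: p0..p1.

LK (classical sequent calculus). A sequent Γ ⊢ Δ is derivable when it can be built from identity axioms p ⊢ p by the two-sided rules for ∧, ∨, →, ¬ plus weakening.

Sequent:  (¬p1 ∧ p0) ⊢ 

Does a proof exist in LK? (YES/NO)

Search for a countermodel by truth-table:
  v=00: Γ:[(¬p1 ∧ p0)=F] Δ:[] refutes=False
  v=01: Γ:[(¬p1 ∧ p0)=F] Δ:[] refutes=False
  v=10: Γ:[(¬p1 ∧ p0)=T] Δ:[] refutes=True  ← countermodel

Result: NO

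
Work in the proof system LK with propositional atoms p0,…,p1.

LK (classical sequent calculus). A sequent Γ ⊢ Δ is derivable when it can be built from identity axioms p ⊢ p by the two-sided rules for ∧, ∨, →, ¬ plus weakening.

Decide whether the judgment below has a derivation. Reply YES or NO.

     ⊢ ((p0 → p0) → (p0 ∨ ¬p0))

Derivation (root first):
[→R]  ⊢ ((p0 → p0) → (p0 ∨ ¬p0))
  [∨R] (p0 → p0) ⊢ (p0 ∨ ¬p0)
    [¬R] (p0 → p0) ⊢ p0, ¬p0
      [→L] p0, (p0 → p0) ⊢ p0
        [Ax] p0 ⊢ p0
        [Ax] p0 ⊢ p0

Result: YES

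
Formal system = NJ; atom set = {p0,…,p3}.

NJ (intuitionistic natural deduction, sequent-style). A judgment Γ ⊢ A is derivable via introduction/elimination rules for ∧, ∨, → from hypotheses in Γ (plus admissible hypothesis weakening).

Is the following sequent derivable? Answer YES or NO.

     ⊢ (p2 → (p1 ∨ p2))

Derivation (root first):
[→I]  ⊢ (p2 → (p1 ∨ p2))
  [∨I₂] p2 ⊢ (p1 ∨ p2)
    [Ax] p2 ⊢ p2

Result: YES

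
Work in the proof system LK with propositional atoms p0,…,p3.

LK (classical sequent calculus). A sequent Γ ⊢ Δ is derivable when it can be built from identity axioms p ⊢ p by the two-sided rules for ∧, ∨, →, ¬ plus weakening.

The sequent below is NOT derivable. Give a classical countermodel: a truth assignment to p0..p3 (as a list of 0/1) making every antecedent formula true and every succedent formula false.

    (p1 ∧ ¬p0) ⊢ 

Truth-table refutation:
  v=0000: Γ:[(p1 ∧ ¬p0)=F] Δ:[] refutes=False
  v=0001: Γ:[(p1 ∧ ¬p0)=F] Δ:[] refutes=False
  v=0010: Γ:[(p1 ∧ ¬p0)=F] Δ:[] refutes=False
  v=0011: Γ:[(p1 ∧ ¬p0)=F] Δ:[] refutes=False
  v=0100: Γ:[(p1 ∧ ¬p0)=T] Δ:[] refutes=True  ← countermodel

Result: [0, 1, 0, 0]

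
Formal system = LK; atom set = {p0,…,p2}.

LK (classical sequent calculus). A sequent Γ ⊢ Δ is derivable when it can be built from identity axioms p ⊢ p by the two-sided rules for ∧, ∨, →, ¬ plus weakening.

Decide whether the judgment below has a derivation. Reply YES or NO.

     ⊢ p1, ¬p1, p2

Derivation trace:
[WR]  ⊢ p1, ¬p1, p2
  [¬R]  ⊢ p1, ¬p1
    [Ax] p1 ⊢ p1

Result: YES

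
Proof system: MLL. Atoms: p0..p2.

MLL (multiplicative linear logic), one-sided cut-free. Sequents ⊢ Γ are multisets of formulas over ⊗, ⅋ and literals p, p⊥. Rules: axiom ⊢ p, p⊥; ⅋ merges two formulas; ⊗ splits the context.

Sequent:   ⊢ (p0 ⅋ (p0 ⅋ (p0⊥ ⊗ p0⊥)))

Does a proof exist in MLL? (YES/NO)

Derivation (root first):
[⅋]  ⊢ (p0 ⅋ (p0 ⅋ (p0⊥ ⊗ p0⊥)))
  [⅋]  ⊢ p0, (p0 ⅋ (p0⊥ ⊗ p0⊥))
    [⊗]  ⊢ p0, p0, (p0⊥ ⊗ p0⊥)
      [Ax]  ⊢ p0, p0⊥
      [Ax]  ⊢ p0, p0⊥

Result: YES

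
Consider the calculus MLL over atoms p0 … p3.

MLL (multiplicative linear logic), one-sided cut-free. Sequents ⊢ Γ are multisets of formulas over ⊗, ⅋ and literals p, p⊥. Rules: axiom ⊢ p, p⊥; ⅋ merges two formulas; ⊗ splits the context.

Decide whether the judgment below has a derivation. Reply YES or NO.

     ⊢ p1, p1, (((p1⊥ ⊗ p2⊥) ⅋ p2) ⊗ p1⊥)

Derivation trace:
[⊗]  ⊢ p1, p1, (((p1⊥ ⊗ p2⊥) ⅋ p2) ⊗ p1⊥)
  [⅋]  ⊢ p1, ((p1⊥ ⊗ p2⊥) ⅋ p2)
    [⊗]  ⊢ p1, p2, (p1⊥ ⊗ p2⊥)
      [Ax]  ⊢ p1, p1⊥
      [Ax]  ⊢ p2, p2⊥
  [Ax]  ⊢ p1, p1⊥

Result: YES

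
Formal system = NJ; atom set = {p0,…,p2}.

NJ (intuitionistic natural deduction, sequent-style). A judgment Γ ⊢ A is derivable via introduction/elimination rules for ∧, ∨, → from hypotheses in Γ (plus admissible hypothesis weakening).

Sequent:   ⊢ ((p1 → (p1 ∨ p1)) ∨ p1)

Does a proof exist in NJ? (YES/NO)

Proof tree:
[∨I₁]  ⊢ ((p1 → (p1 ∨ p1)) ∨ p1)
  [→I]  ⊢ (p1 → (p1 ∨ p1))
    [∨I₁] p1 ⊢ (p1 ∨ p1)
      [Ax] p1 ⊢ p1

Result: YES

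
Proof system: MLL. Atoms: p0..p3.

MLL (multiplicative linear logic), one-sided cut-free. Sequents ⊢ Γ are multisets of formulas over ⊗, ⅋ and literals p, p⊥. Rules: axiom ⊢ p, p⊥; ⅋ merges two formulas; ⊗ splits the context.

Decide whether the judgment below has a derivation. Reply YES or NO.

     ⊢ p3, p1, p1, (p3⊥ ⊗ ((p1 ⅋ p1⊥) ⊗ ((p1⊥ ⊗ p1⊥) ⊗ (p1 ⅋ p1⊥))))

Proof tree:
[⊗]  ⊢ p3, p1, p1, (p3⊥ ⊗ ((p1 ⅋ p1⊥) ⊗ ((p1⊥ ⊗ p1⊥) ⊗ (p1 ⅋ p1⊥))))
  [Ax]  ⊢ p3, p3⊥
  [⊗]  ⊢ p1, p1, ((p1 ⅋ p1⊥) ⊗ ((p1⊥ ⊗ p1⊥) ⊗ (p1 ⅋ p1⊥)))
    [⅋]  ⊢ (p1 ⅋ p1⊥)
      [Ax]  ⊢ p1, p1⊥
    [⊗]  ⊢ p1, p1, ((p1⊥ ⊗ p1⊥) ⊗ (p1 ⅋ p1⊥))
      [⊗]  ⊢ p1, p1, (p1⊥ ⊗ p1⊥)
        [Ax]  ⊢ p1, p1⊥
        [Ax]  ⊢ p1, p1⊥
      [⅋]  ⊢ (p1 ⅋ p1⊥)
        [Ax]  ⊢ p1, p1⊥

Result: YES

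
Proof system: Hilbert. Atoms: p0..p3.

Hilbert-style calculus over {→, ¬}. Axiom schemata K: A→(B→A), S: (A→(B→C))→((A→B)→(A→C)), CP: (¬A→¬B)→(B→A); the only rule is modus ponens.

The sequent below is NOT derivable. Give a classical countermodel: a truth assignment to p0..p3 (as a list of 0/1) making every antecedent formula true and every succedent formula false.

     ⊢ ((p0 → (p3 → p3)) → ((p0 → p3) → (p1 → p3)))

Enumerate valuations to refute Γ ⊢ Δ:
  v=0000: Γ:[] Δ:[((p0 → (p3 → p3)) → ((p0 → p3) → (p1 → p3)))=T] refutes=False
  v=0001: Γ:[] Δ:[((p0 → (p3 → p3)) → ((p0 → p3) → (p1 → p3)))=T] refutes=False
  v=0010: Γ:[] Δ:[((p0 → (p3 → p3)) → ((p0 → p3) → (p1 → p3)))=T] refutes=False
  v=0011: Γ:[] Δ:[((p0 → (p3 → p3)) → ((p0 → p3) → (p1 → p3)))=T] refutes=False
  v=0100: Γ:[] Δ:[((p0 → (p3 → p3)) → ((p0 → p3) → (p1 → p3)))=F] refutes=True  ← countermodel

Result: [0, 1, 0, 0]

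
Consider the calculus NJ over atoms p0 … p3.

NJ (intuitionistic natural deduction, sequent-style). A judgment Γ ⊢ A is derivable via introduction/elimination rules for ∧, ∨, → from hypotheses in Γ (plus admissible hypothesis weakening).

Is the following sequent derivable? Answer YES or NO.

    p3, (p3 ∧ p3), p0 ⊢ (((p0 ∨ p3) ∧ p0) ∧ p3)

Derivation trace:
[∧I] p3, (p3 ∧ p3), p0 ⊢ (((p0 ∨ p3) ∧ p0) ∧ p3)
  [∧I] p0 ⊢ ((p0 ∨ p3) ∧ p0)
    [∨I₁] p0 ⊢ (p0 ∨ p3)
      [Ax] p0 ⊢ p0
    [Ax] p0 ⊢ p0
  [Wk] p3, (p3 ∧ p3), p0 ⊢ p3
    [Wk] p3, (p3 ∧ p3) ⊢ p3
      [Ax] p3 ⊢ p3

Result: YES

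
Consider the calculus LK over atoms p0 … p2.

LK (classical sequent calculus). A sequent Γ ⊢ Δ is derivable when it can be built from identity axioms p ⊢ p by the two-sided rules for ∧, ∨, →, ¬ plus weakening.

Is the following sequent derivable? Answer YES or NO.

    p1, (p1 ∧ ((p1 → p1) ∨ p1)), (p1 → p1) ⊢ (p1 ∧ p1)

Derivation (root first):
[∧R] p1, (p1 ∧ ((p1 → p1) ∨ p1)), (p1 → p1) ⊢ (p1 ∧ p1)
  [∧L] (p1 ∧ ((p1 → p1) ∨ p1)) ⊢ p1
    [∨L] p1, ((p1 → p1) ∨ p1) ⊢ p1
      [→L] p1, (p1 → p1) ⊢ p1
        [Ax] p1 ⊢ p1
        [Ax] p1 ⊢ p1
      [Ax] p1 ⊢ p1
  [WL] p1, (p1 → p1), p1 ⊢ p1
    [→L] p1, (p1 → p1) ⊢ p1
      [Ax] p1 ⊢ p1
      [Ax] p1 ⊢ p1

Result: YES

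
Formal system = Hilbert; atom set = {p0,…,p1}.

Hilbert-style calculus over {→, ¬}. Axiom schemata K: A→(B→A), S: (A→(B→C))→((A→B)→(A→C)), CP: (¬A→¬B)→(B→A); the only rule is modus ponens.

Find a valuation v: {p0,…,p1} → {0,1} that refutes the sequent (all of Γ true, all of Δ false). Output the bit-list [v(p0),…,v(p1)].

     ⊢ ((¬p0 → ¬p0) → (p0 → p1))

Truth-table refutation:
  v=00: Γ:[] Δ:[((¬p0 → ¬p0) → (p0 → p1))=T] refutes=False
  v=01: Γ:[] Δ:[((¬p0 → ¬p0) → (p0 → p1))=T] refutes=False
  v=10: Γ:[] Δ:[((¬p0 → ¬p0) → (p0 → p1))=F] refutes=True  ← countermodel

Result: [1, 0]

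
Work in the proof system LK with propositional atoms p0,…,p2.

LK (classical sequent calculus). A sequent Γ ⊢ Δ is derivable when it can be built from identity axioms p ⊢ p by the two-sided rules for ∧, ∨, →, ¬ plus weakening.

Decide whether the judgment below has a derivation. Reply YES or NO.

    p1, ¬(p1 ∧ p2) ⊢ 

Search for a countermodel by truth-table:
  v=000: Γ:[p1=F, ¬(p1 ∧ p2)=T] Δ:[] refutes=False
  v=001: Γ:[p1=F, ¬(p1 ∧ p2)=T] Δ:[] refutes=False
  v=010: Γ:[p1=T, ¬(p1 ∧ p2)=T] Δ:[] refutes=True  ← countermodel

Result: NO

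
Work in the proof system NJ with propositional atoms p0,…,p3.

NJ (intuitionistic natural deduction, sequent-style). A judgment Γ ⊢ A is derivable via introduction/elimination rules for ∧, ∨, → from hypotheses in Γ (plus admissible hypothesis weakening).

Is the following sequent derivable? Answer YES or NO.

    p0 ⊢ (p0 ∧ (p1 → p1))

Derivation trace:
[∧I] p0 ⊢ (p0 ∧ (p1 → p1))
  [Ax] p0 ⊢ p0
  [→I]  ⊢ (p1 → p1)
    [Ax] p1 ⊢ p1

Result: YES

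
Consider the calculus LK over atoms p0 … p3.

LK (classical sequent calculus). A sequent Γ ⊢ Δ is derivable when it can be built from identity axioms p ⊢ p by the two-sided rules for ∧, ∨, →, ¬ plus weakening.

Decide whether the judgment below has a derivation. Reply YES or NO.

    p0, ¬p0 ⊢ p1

Proof tree:
[WR] p0, ¬p0 ⊢ p1
  [¬L] p0, ¬p0 ⊢ 
    [Ax] p0 ⊢ p0

Result: YES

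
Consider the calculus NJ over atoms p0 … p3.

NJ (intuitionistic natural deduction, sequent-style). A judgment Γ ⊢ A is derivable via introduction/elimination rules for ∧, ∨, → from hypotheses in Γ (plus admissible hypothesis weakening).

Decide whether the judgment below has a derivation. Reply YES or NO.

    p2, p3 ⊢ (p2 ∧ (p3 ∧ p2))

Proof tree:
[∧I] p2, p3 ⊢ (p2 ∧ (p3 ∧ p2))
  [Ax] p2 ⊢ p2
  [∧I] p2, p3 ⊢ (p3 ∧ p2)
    [Ax] p3 ⊢ p3
    [Ax] p2 ⊢ p2

Result: YES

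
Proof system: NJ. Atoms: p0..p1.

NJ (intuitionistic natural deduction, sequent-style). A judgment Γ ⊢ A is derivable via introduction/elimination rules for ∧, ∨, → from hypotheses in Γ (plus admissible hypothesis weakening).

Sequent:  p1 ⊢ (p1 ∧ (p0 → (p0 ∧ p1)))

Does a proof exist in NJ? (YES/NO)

Derivation trace:
[∧I] p1 ⊢ (p1 ∧ (p0 → (p0 ∧ p1)))
  [Ax] p1 ⊢ p1
  [→I] p1 ⊢ (p0 → (p0 ∧ p1))
    [∧I] p1, p0 ⊢ (p0 ∧ p1)
      [Ax] p0 ⊢ p0
      [Ax] p1 ⊢ p1

Result: YES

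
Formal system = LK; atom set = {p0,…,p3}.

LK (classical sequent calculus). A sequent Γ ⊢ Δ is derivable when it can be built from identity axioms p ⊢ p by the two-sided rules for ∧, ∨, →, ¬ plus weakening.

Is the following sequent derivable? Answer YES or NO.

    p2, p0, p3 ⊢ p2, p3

Derivation trace:
[WL] p2, p0, p3 ⊢ p2, p3
  [WR] p2, p0 ⊢ p2, p3
    [WL] p2, p0 ⊢ p2
      [Ax] p2 ⊢ p2

Result: YES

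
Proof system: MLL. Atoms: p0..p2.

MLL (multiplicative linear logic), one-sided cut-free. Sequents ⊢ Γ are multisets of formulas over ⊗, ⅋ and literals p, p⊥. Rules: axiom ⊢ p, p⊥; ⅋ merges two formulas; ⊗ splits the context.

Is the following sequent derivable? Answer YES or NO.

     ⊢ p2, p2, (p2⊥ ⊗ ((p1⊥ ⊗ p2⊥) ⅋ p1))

Derivation (root first):
[⊗]  ⊢ p2, p2, (p2⊥ ⊗ ((p1⊥ ⊗ p2⊥) ⅋ p1))
  [Ax]  ⊢ p2, p2⊥
  [⅋]  ⊢ p2, ((p1⊥ ⊗ p2⊥) ⅋ p1)
    [⊗]  ⊢ p1, p2, (p1⊥ ⊗ p2⊥)
      [Ax]  ⊢ p1, p1⊥
      [Ax]  ⊢ p2, p2⊥

Result: YES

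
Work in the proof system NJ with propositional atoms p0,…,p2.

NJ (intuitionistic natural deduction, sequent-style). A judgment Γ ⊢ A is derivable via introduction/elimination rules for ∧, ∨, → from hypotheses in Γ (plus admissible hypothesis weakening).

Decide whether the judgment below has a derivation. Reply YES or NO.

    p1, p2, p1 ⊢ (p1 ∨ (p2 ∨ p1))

Derivation trace:
[Wk] p1, p2, p1 ⊢ (p1 ∨ (p2 ∨ p1))
  [∨I₂] p1, p2 ⊢ (p1 ∨ (p2 ∨ p1))
    [Wk] p1, p2 ⊢ (p2 ∨ p1)
      [∨I₂] p1 ⊢ (p2 ∨ p1)
        [Ax] p1 ⊢ p1

Result: YES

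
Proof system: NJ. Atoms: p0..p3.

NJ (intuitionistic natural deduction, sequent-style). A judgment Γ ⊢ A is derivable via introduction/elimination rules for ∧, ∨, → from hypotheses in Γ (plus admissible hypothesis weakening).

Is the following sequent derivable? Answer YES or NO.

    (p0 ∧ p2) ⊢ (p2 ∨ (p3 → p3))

Derivation trace:
[∨I₂] (p0 ∧ p2) ⊢ (p2 ∨ (p3 → p3))
  [→I] (p0 ∧ p2) ⊢ (p3 → p3)
    [Wk] p3, (p0 ∧ p2) ⊢ p3
      [Ax] p3 ⊢ p3

Result: YES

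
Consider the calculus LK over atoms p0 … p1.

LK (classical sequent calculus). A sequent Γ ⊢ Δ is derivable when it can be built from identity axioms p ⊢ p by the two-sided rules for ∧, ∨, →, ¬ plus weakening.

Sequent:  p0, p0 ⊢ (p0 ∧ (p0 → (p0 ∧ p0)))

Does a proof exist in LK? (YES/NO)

Derivation (root first):
[WL] p0, p0 ⊢ (p0 ∧ (p0 → (p0 ∧ p0)))
  [∧R] p0 ⊢ (p0 ∧ (p0 → (p0 ∧ p0)))
    [Ax] p0 ⊢ p0
    [→R]  ⊢ (p0 → (p0 ∧ p0))
      [∧R] p0 ⊢ (p0 ∧ p0)
        [Ax] p0 ⊢ p0
        [Ax] p0 ⊢ p0

Result: YES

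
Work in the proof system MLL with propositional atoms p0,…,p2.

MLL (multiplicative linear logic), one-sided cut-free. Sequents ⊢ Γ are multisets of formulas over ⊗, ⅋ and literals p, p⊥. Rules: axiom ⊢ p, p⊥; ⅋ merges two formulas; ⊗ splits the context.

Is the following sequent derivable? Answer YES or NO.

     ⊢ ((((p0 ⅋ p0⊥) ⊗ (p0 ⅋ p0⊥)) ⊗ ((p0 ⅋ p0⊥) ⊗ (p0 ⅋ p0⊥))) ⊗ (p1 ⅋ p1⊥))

Derivation (root first):
[⊗]  ⊢ ((((p0 ⅋ p0⊥) ⊗ (p0 ⅋ p0⊥)) ⊗ ((p0 ⅋ p0⊥) ⊗ (p0 ⅋ p0⊥))) ⊗ (p1 ⅋ p1⊥))
  [⊗]  ⊢ (((p0 ⅋ p0⊥) ⊗ (p0 ⅋ p0⊥)) ⊗ ((p0 ⅋ p0⊥) ⊗ (p0 ⅋ p0⊥)))
    [⊗]  ⊢ ((p0 ⅋ p0⊥) ⊗ (p0 ⅋ p0⊥))
      [⅋]  ⊢ (p0 ⅋ p0⊥)
        [Ax]  ⊢ p0, p0⊥
      [⅋]  ⊢ (p0 ⅋ p0⊥)
        [Ax]  ⊢ p0, p0⊥
    [⊗]  ⊢ ((p0 ⅋ p0⊥) ⊗ (p0 ⅋ p0⊥))
      [⅋]  ⊢ (p0 ⅋ p0⊥)
        [Ax]  ⊢ p0, p0⊥
      [⅋]  ⊢ (p0 ⅋ p0⊥)
        [Ax]  ⊢ p0, p0⊥
  [⅋]  ⊢ (p1 ⅋ p1⊥)
    [Ax]  ⊢ p1, p1⊥

Result: YES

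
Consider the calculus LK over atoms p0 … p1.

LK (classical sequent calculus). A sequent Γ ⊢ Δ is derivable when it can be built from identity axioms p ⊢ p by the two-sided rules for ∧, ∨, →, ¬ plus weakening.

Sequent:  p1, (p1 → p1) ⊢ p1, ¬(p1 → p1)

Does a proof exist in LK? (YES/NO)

Proof tree:
[→L] p1, (p1 → p1) ⊢ p1, ¬(p1 → p1)
  [Ax] p1 ⊢ p1
  [WL] p1, p1 ⊢ p1, ¬(p1 → p1)
    [¬R] p1 ⊢ p1, ¬(p1 → p1)
      [→L] p1, (p1 → p1) ⊢ p1
        [Ax] p1 ⊢ p1
        [Ax] p1 ⊢ p1

Result: YES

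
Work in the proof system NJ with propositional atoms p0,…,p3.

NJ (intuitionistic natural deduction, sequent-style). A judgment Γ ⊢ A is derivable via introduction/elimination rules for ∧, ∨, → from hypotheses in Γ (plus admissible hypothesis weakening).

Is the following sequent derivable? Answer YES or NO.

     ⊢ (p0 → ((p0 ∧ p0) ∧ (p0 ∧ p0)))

Proof tree:
[→I]  ⊢ (p0 → ((p0 ∧ p0) ∧ (p0 ∧ p0)))
  [∧I] p0 ⊢ ((p0 ∧ p0) ∧ (p0 ∧ p0))
    [∧I] p0 ⊢ (p0 ∧ p0)
      [Ax] p0 ⊢ p0
      [Ax] p0 ⊢ p0
    [∧I] p0 ⊢ (p0 ∧ p0)
      [Ax] p0 ⊢ p0
      [Ax] p0 ⊢ p0

Result: YES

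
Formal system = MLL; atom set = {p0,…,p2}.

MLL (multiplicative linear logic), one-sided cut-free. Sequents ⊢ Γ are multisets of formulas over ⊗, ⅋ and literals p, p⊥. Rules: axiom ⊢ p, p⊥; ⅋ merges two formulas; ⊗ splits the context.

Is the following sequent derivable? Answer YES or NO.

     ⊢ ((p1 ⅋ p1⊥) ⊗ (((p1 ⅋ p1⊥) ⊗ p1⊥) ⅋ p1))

Derivation (root first):
[⊗]  ⊢ ((p1 ⅋ p1⊥) ⊗ (((p1 ⅋ p1⊥) ⊗ p1⊥) ⅋ p1))
  [⅋]  ⊢ (p1 ⅋ p1⊥)
    [Ax]  ⊢ p1, p1⊥
  [⅋]  ⊢ (((p1 ⅋ p1⊥) ⊗ p1⊥) ⅋ p1)
    [⊗]  ⊢ p1, ((p1 ⅋ p1⊥) ⊗ p1⊥)
      [⅋]  ⊢ (p1 ⅋ p1⊥)
        [Ax]  ⊢ p1, p1⊥
      [Ax]  ⊢ p1, p1⊥

Result: YES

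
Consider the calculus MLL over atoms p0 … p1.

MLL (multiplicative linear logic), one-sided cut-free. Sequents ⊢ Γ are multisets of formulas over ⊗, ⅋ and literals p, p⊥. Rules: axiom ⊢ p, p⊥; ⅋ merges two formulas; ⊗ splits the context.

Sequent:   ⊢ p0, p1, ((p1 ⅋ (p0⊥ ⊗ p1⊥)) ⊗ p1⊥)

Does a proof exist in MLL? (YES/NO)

Proof tree:
[⊗]  ⊢ p0, p1, ((p1 ⅋ (p0⊥ ⊗ p1⊥)) ⊗ p1⊥)
  [⅋]  ⊢ p0, (p1 ⅋ (p0⊥ ⊗ p1⊥))
    [⊗]  ⊢ p0, p1, (p0⊥ ⊗ p1⊥)
      [Ax]  ⊢ p0, p0⊥
      [Ax]  ⊢ p1, p1⊥
  [Ax]  ⊢ p1, p1⊥

Result: YES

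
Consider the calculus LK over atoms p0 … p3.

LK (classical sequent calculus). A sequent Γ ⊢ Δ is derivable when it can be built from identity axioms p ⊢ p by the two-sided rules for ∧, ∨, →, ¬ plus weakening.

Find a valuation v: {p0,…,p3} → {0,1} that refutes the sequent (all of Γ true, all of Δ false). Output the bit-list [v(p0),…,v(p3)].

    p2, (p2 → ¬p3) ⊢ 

Enumerate valuations to refute Γ ⊢ Δ:
  v=0000: Γ:[p2=F, (p2 → ¬p3)=T] Δ:[] refutes=False
  v=0001: Γ:[p2=F, (p2 → ¬p3)=T] Δ:[] refutes=False
  v=0010: Γ:[p2=T, (p2 → ¬p3)=T] Δ:[] refutes=True  ← countermodel

Result: [0, 0, 1, 0]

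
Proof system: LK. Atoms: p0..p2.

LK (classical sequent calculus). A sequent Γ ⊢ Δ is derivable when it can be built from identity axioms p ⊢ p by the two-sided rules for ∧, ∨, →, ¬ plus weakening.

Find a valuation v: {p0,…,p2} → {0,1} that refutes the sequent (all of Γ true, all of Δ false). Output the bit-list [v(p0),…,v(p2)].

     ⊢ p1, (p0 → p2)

Search for a countermodel by truth-table:
  v=000: Γ:[] Δ:[p1=F, (p0 → p2)=T] refutes=False
  v=001: Γ:[] Δ:[p1=F, (p0 → p2)=T] refutes=False
  v=010: Γ:[] Δ:[p1=T, (p0 → p2)=T] refutes=False
  v=011: Γ:[] Δ:[p1=T, (p0 → p2)=T] refutes=False
  v=100: Γ:[] Δ:[p1=F, (p0 → p2)=F] refutes=True  ← countermodel

Result: [1, 0, 0]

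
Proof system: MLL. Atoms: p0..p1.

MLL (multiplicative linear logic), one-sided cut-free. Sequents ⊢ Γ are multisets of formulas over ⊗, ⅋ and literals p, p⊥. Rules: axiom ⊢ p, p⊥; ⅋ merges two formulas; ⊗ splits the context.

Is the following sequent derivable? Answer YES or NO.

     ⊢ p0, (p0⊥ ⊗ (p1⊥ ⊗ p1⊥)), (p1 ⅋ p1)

Derivation (root first):
[⅋]  ⊢ p0, (p0⊥ ⊗ (p1⊥ ⊗ p1⊥)), (p1 ⅋ p1)
  [⊗]  ⊢ p0, p1, p1, (p0⊥ ⊗ (p1⊥ ⊗ p1⊥))
    [Ax]  ⊢ p0, p0⊥
    [⊗]  ⊢ p1, p1, (p1⊥ ⊗ p1⊥)
      [Ax]  ⊢ p1, p1⊥
      [Ax]  ⊢ p1, p1⊥

Result: YES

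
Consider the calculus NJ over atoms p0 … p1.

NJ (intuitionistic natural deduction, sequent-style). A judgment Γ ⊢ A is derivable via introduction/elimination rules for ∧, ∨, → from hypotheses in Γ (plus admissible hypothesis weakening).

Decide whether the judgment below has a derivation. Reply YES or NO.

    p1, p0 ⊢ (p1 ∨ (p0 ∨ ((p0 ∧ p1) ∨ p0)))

Proof tree:
[∨I₂] p1, p0 ⊢ (p1 ∨ (p0 ∨ ((p0 ∧ p1) ∨ p0)))
  [∨I₂] p1, p0 ⊢ (p0 ∨ ((p0 ∧ p1) ∨ p0))
    [∨I₁] p1, p0 ⊢ ((p0 ∧ p1) ∨ p0)
      [∧I] p1, p0 ⊢ (p0 ∧ p1)
        [Ax] p0 ⊢ p0
        [Ax] p1 ⊢ p1

Result: YES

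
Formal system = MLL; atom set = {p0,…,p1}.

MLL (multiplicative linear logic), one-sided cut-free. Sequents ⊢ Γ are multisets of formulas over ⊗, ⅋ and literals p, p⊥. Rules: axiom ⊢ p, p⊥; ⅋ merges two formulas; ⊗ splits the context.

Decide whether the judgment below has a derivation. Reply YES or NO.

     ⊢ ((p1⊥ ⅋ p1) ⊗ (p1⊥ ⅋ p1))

Derivation (root first):
[⊗]  ⊢ ((p1⊥ ⅋ p1) ⊗ (p1⊥ ⅋ p1))
  [⅋]  ⊢ (p1⊥ ⅋ p1)
    [Ax]  ⊢ p1, p1⊥
  [⅋]  ⊢ (p1⊥ ⅋ p1)
    [Ax]  ⊢ p1, p1⊥

Result: YES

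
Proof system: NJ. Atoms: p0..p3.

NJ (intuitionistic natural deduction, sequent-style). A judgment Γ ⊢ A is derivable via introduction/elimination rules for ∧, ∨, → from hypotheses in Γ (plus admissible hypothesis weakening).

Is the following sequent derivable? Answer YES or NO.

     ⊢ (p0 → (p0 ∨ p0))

Derivation trace:
[→I]  ⊢ (p0 → (p0 ∨ p0))
  [∨I₂] p0 ⊢ (p0 ∨ p0)
    [Ax] p0 ⊢ p0

Result: YES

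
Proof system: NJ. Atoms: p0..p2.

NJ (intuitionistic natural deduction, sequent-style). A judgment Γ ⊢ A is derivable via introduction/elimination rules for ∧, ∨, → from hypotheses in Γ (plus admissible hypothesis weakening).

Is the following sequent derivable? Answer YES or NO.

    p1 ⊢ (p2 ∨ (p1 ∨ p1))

Proof tree:
[∨I₂] p1 ⊢ (p2 ∨ (p1 ∨ p1))
  [∨I₁] p1 ⊢ (p1 ∨ p1)
    [Ax] p1 ⊢ p1

Result: YES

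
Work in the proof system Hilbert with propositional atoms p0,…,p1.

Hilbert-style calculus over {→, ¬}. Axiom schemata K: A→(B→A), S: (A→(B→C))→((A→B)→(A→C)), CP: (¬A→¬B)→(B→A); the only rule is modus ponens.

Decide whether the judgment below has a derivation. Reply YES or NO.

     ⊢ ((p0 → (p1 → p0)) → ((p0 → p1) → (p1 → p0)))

Enumerate valuations to refute Γ ⊢ Δ:
  v=00: Γ:[] Δ:[((p0 → (p1 → p0)) → ((p0 → p1) → (p1 → p0)))=T] refutes=False
  v=01: Γ:[] Δ:[((p0 → (p1 → p0)) → ((p0 → p1) → (p1 → p0)))=F] refutes=True  ← countermodel

Result: NO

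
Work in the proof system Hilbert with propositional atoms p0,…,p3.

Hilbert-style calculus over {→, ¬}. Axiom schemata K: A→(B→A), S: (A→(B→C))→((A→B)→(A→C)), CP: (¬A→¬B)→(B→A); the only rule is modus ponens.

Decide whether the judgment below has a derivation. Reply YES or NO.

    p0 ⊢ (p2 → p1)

Search for a countermodel by truth-table:
  v=0000: Γ:[p0=F] Δ:[(p2 → p1)=T] refutes=False
  v=0001: Γ:[p0=F] Δ:[(p2 → p1)=T] refutes=False
  v=0010: Γ:[p0=F] Δ:[(p2 → p1)=F] refutes=False
  v=0011: Γ:[p0=F] Δ:[(p2 → p1)=F] refutes=False
  v=0100: Γ:[p0=F] Δ:[(p2 → p1)=T] refutes=False
  v=0101: Γ:[p0=F] Δ:[(p2 → p1)=T] refutes=False
  v=0110: Γ:[p0=F] Δ:[(p2 → p1)=T] refutes=False
  v=0111: Γ:[p0=F] Δ:[(p2 → p1)=T] refutes=False
  v=1000: Γ:[p0=T] Δ:[(p2 → p1)=T] refutes=False
  v=1001: Γ:[p0=T] Δ:[(p2 → p1)=T] refutes=False
  v=1010: Γ:[p0=T] Δ:[(p2 → p1)=F] refutes=True  ← countermodel

Result: NO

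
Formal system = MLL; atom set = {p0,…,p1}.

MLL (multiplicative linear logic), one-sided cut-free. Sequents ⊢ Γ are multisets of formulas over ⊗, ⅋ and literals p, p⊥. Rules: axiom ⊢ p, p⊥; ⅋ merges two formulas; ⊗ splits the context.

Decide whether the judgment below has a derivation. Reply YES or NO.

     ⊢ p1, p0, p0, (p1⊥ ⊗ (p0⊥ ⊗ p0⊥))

Proof tree:
[⊗]  ⊢ p1, p0, p0, (p1⊥ ⊗ (p0⊥ ⊗ p0⊥))
  [Ax]  ⊢ p1, p1⊥
  [⊗]  ⊢ p0, p0, (p0⊥ ⊗ p0⊥)
    [Ax]  ⊢ p0, p0⊥
    [Ax]  ⊢ p0, p0⊥

Result: YES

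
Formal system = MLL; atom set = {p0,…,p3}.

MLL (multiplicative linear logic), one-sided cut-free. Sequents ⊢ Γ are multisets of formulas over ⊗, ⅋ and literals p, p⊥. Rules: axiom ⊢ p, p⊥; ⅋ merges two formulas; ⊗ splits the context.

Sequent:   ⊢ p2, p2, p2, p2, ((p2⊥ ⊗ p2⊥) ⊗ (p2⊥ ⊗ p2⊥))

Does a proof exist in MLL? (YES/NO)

Derivation (root first):
[⊗]  ⊢ p2, p2, p2, p2, ((p2⊥ ⊗ p2⊥) ⊗ (p2⊥ ⊗ p2⊥))
  [⊗]  ⊢ p2, p2, (p2⊥ ⊗ p2⊥)
    [Ax]  ⊢ p2, p2⊥
    [Ax]  ⊢ p2, p2⊥
  [⊗]  ⊢ p2, p2, (p2⊥ ⊗ p2⊥)
    [Ax]  ⊢ p2, p2⊥
    [Ax]  ⊢ p2, p2⊥

Result: YES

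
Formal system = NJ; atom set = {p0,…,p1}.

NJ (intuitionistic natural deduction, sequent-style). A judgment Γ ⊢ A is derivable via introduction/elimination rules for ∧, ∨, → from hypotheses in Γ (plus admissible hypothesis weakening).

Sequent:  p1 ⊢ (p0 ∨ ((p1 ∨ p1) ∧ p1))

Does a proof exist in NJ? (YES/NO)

Derivation (root first):
[∨I₂] p1 ⊢ (p0 ∨ ((p1 ∨ p1) ∧ p1))
  [∧I] p1 ⊢ ((p1 ∨ p1) ∧ p1)
    [∨I₂] p1 ⊢ (p1 ∨ p1)
      [Ax] p1 ⊢ p1
    [Ax] p1 ⊢ p1

Result: YES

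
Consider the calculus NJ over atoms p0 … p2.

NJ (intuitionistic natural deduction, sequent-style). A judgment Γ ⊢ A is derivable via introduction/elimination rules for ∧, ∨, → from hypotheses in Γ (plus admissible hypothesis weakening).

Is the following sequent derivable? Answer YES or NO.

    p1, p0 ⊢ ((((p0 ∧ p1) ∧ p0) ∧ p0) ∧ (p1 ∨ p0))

Derivation trace:
[∧I] p1, p0 ⊢ ((((p0 ∧ p1) ∧ p0) ∧ p0) ∧ (p1 ∨ p0))
  [∧I] p1, p0 ⊢ (((p0 ∧ p1) ∧ p0) ∧ p0)
    [∧I] p1, p0 ⊢ ((p0 ∧ p1) ∧ p0)
      [∧I] p1, p0 ⊢ (p0 ∧ p1)
        [Ax] p0 ⊢ p0
        [Ax] p1 ⊢ p1
      [Ax] p0 ⊢ p0
    [Ax] p0 ⊢ p0
  [∨I₂] p0 ⊢ (p1 ∨ p0)
    [Ax] p0 ⊢ p0

Result: YES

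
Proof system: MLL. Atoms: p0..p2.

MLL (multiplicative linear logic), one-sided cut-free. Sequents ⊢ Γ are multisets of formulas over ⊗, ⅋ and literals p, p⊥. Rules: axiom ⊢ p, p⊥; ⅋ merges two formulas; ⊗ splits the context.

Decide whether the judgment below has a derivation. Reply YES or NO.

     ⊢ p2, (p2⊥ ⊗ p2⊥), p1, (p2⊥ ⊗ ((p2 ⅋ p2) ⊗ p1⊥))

Derivation (root first):
[⊗]  ⊢ p2, (p2⊥ ⊗ p2⊥), p1, (p2⊥ ⊗ ((p2 ⅋ p2) ⊗ p1⊥))
  [Ax]  ⊢ p2, p2⊥
  [⊗]  ⊢ (p2⊥ ⊗ p2⊥), p1, ((p2 ⅋ p2) ⊗ p1⊥)
    [⅋]  ⊢ (p2⊥ ⊗ p2⊥), (p2 ⅋ p2)
      [⊗]  ⊢ p2, p2, (p2⊥ ⊗ p2⊥)
        [Ax]  ⊢ p2, p2⊥
        [Ax]  ⊢ p2, p2⊥
    [Ax]  ⊢ p1, p1⊥

Result: YES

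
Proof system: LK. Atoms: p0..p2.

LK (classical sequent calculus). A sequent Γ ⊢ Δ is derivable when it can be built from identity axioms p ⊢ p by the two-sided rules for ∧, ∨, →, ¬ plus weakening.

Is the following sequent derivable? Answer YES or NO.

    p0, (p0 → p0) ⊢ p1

Truth-table refutation:
  v=000: Γ:[p0=F, (p0 → p0)=T] Δ:[p1=F] refutes=False
  v=001: Γ:[p0=F, (p0 → p0)=T] Δ:[p1=F] refutes=False
  v=010: Γ:[p0=F, (p0 → p0)=T] Δ:[p1=T] refutes=False
  v=011: Γ:[p0=F, (p0 → p0)=T] Δ:[p1=T] refutes=False
  v=100: Γ:[p0=T, (p0 → p0)=T] Δ:[p1=F] refutes=True  ← countermodel

Result: NO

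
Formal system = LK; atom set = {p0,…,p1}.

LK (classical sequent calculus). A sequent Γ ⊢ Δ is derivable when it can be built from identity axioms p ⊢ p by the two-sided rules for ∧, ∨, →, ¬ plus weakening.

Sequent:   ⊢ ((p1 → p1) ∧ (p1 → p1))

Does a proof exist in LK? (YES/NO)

Derivation (root first):
[∧R]  ⊢ ((p1 → p1) ∧ (p1 → p1))
  [→R]  ⊢ (p1 → p1)
    [Ax] p1 ⊢ p1
  [→R]  ⊢ (p1 → p1)
    [Ax] p1 ⊢ p1

Result: YES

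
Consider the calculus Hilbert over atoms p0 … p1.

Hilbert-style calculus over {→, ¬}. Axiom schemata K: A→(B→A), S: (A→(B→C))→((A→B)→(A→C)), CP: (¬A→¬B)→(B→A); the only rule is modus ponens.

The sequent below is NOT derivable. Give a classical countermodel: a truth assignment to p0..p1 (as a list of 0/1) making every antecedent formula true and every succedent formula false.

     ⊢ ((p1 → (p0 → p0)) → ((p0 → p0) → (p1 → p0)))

Truth-table refutation:
  v=00: Γ:[] Δ:[((p1 → (p0 → p0)) → ((p0 → p0) → (p1 → p0)))=T] refutes=False
  v=01: Γ:[] Δ:[((p1 → (p0 → p0)) → ((p0 → p0) → (p1 → p0)))=F] refutes=True  ← countermodel

Result: [0, 1]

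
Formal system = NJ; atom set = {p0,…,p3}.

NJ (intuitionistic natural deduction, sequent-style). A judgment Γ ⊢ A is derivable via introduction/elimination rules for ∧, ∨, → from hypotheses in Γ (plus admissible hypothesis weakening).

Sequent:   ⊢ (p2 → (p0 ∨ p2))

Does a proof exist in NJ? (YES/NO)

Derivation (root first):
[→I]  ⊢ (p2 → (p0 ∨ p2))
  [∨I₂] p2 ⊢ (p0 ∨ p2)
    [Ax] p2 ⊢ p2

Result: YES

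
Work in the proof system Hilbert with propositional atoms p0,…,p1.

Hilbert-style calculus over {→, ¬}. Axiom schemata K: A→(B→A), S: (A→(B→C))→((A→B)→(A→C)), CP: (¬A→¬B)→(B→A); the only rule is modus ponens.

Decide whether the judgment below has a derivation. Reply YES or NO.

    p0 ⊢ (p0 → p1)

Enumerate valuations to refute Γ ⊢ Δ:
  v=00: Γ:[p0=F] Δ:[(p0 → p1)=T] refutes=False
  v=01: Γ:[p0=F] Δ:[(p0 → p1)=T] refutes=False
  v=10: Γ:[p0=T] Δ:[(p0 → p1)=F] refutes=True  ← countermodel

Result: NO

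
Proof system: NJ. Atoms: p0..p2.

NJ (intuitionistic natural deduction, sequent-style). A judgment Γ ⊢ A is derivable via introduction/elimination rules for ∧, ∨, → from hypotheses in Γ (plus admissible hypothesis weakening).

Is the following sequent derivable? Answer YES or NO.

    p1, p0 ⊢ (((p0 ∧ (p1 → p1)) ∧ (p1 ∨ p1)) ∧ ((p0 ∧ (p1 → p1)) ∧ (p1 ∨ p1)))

Derivation (root first):
[∧I] p1, p0 ⊢ (((p0 ∧ (p1 → p1)) ∧ (p1 ∨ p1)) ∧ ((p0 ∧ (p1 → p1)) ∧ (p1 ∨ p1)))
  [∧I] p1, p0 ⊢ ((p0 ∧ (p1 → p1)) ∧ (p1 ∨ p1))
    [∧I] p0 ⊢ (p0 ∧ (p1 → p1))
      [Ax] p0 ⊢ p0
      [→I]  ⊢ (p1 → p1)
        [Ax] p1 ⊢ p1
    [∨I₂] p1 ⊢ (p1 ∨ p1)
      [Ax] p1 ⊢ p1
  [∧I] p1, p0 ⊢ ((p0 ∧ (p1 → p1)) ∧ (p1 ∨ p1))
    [∧I] p0 ⊢ (p0 ∧ (p1 → p1))
      [Ax] p0 ⊢ p0
      [→I]  ⊢ (p1 → p1)
        [Ax] p1 ⊢ p1
    [∨I₂] p1 ⊢ (p1 ∨ p1)
      [Ax] p1 ⊢ p1

Result: YES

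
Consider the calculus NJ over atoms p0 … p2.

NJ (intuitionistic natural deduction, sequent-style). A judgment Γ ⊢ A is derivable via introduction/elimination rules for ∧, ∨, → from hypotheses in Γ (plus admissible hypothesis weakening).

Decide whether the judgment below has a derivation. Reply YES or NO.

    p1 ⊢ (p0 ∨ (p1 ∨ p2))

Derivation trace:
[∨I₂] p1 ⊢ (p0 ∨ (p1 ∨ p2))
  [∨I₁] p1 ⊢ (p1 ∨ p2)
    [Ax] p1 ⊢ p1

Result: YES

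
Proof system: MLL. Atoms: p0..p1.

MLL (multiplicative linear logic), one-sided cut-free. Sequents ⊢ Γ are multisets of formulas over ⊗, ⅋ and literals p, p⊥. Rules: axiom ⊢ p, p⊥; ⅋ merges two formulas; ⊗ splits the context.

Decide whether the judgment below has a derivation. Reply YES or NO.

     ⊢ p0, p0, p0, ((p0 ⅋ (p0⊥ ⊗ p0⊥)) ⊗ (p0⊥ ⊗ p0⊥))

Proof tree:
[⊗]  ⊢ p0, p0, p0, ((p0 ⅋ (p0⊥ ⊗ p0⊥)) ⊗ (p0⊥ ⊗ p0⊥))
  [⅋]  ⊢ p0, (p0 ⅋ (p0⊥ ⊗ p0⊥))
    [⊗]  ⊢ p0, p0, (p0⊥ ⊗ p0⊥)
      [Ax]  ⊢ p0, p0⊥
      [Ax]  ⊢ p0, p0⊥
  [⊗]  ⊢ p0, p0, (p0⊥ ⊗ p0⊥)
    [Ax]  ⊢ p0, p0⊥
    [Ax]  ⊢ p0, p0⊥

Result: YES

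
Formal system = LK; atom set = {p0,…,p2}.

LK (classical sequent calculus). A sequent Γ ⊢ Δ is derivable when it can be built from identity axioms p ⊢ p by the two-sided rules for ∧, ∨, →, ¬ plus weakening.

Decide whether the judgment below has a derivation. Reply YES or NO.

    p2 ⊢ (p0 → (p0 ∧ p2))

Derivation trace:
[→R] p2 ⊢ (p0 → (p0 ∧ p2))
  [∧R] p2, p0 ⊢ (p0 ∧ p2)
    [Ax] p0 ⊢ p0
    [Ax] p2 ⊢ p2

Result: YES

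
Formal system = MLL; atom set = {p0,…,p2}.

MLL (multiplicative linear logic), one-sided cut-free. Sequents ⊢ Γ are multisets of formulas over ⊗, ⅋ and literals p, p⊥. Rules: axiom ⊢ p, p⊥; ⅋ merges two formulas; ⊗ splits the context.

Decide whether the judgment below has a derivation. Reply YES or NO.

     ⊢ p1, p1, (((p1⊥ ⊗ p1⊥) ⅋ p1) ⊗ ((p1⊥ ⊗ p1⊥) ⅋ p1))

Derivation trace:
[⊗]  ⊢ p1, p1, (((p1⊥ ⊗ p1⊥) ⅋ p1) ⊗ ((p1⊥ ⊗ p1⊥) ⅋ p1))
  [⅋]  ⊢ p1, ((p1⊥ ⊗ p1⊥) ⅋ p1)
    [⊗]  ⊢ p1, p1, (p1⊥ ⊗ p1⊥)
      [Ax]  ⊢ p1, p1⊥
      [Ax]  ⊢ p1, p1⊥
  [⅋]  ⊢ p1, ((p1⊥ ⊗ p1⊥) ⅋ p1)
    [⊗]  ⊢ p1, p1, (p1⊥ ⊗ p1⊥)
      [Ax]  ⊢ p1, p1⊥
      [Ax]  ⊢ p1, p1⊥

Result: YES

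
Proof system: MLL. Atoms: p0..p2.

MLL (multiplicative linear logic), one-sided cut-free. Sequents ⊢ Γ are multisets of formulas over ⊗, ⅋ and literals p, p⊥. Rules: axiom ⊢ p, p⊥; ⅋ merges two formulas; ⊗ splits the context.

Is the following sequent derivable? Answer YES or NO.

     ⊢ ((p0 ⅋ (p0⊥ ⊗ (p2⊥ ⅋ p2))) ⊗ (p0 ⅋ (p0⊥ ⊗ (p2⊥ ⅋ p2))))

Proof tree:
[⊗]  ⊢ ((p0 ⅋ (p0⊥ ⊗ (p2⊥ ⅋ p2))) ⊗ (p0 ⅋ (p0⊥ ⊗ (p2⊥ ⅋ p2))))
  [⅋]  ⊢ (p0 ⅋ (p0⊥ ⊗ (p2⊥ ⅋ p2)))
    [⊗]  ⊢ p0, (p0⊥ ⊗ (p2⊥ ⅋ p2))
      [Ax]  ⊢ p0, p0⊥
      [⅋]  ⊢ (p2⊥ ⅋ p2)
        [Ax]  ⊢ p2, p2⊥
  [⅋]  ⊢ (p0 ⅋ (p0⊥ ⊗ (p2⊥ ⅋ p2)))
    [⊗]  ⊢ p0, (p0⊥ ⊗ (p2⊥ ⅋ p2))
      [Ax]  ⊢ p0, p0⊥
      [⅋]  ⊢ (p2⊥ ⅋ p2)
        [Ax]  ⊢ p2, p2⊥

Result: YES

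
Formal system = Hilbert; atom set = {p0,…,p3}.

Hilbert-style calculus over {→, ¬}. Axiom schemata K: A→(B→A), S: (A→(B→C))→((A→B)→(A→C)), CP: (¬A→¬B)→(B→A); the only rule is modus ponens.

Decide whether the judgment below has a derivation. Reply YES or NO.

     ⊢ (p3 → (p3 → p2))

Search for a countermodel by truth-table:
  v=0000: Γ:[] Δ:[(p3 → (p3 → p2))=T] refutes=False
  v=0001: Γ:[] Δ:[(p3 → (p3 → p2))=F] refutes=True  ← countermodel

Result: NO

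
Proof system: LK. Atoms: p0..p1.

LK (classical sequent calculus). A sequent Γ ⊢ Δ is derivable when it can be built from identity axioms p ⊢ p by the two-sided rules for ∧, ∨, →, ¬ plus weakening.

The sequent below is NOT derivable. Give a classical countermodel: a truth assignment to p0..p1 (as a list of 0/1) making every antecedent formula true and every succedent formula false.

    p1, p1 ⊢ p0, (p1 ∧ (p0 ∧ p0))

Enumerate valuations to refute Γ ⊢ Δ:
  v=00: Γ:[p1=F, p1=F] Δ:[p0=F, (p1 ∧ (p0 ∧ p0))=F] refutes=False
  v=01: Γ:[p1=T, p1=T] Δ:[p0=F, (p1 ∧ (p0 ∧ p0))=F] refutes=True  ← countermodel

Result: [0, 1]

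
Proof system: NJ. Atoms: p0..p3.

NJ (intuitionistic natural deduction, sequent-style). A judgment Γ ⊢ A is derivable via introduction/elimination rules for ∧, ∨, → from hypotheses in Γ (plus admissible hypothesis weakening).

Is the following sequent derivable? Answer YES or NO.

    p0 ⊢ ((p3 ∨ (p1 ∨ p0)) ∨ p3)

Proof tree:
[∨I₁] p0 ⊢ ((p3 ∨ (p1 ∨ p0)) ∨ p3)
  [∨I₂] p0 ⊢ (p3 ∨ (p1 ∨ p0))
    [∨I₂] p0 ⊢ (p1 ∨ p0)
      [Ax] p0 ⊢ p0

Result: YES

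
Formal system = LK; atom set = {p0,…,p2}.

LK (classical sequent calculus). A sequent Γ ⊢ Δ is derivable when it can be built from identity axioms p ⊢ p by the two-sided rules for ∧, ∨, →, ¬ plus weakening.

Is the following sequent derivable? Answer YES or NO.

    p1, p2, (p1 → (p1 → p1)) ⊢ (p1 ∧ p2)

Derivation (root first):
[∧R] p1, p2, (p1 → (p1 → p1)) ⊢ (p1 ∧ p2)
  [→L] p1, (p1 → (p1 → p1)) ⊢ p1
    [Ax] p1 ⊢ p1
    [→L] p1, (p1 → p1) ⊢ p1
      [Ax] p1 ⊢ p1
      [Ax] p1 ⊢ p1
  [Ax] p2 ⊢ p2

Result: YES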